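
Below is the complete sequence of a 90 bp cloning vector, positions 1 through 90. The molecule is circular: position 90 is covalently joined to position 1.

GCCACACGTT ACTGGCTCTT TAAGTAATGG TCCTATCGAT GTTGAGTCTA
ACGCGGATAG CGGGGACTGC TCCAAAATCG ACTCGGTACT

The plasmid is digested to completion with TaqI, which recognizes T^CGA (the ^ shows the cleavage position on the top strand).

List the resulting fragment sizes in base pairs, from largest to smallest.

TaqI sites (TCGA) start at positions 36, 78.
TaqI cuts after the first base of each site, so after positions 36, 78.
Circular molecule, 2 cuts → 2 fragments:
  37–78 → 42 bp
  79–90 then 1–36 → 12 + 36 = 48 bp
Sorted largest to smallest: 48, 42 bp.

48, 42 bp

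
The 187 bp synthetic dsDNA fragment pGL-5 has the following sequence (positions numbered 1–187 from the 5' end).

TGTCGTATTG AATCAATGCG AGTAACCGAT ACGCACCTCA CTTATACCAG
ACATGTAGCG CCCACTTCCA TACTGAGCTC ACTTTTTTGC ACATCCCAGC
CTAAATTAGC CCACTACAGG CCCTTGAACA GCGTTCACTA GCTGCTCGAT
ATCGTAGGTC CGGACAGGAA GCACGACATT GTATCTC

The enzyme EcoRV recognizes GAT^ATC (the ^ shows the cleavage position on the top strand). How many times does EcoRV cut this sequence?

GATATC occurs starting at position 148.
EcoRV cuts at 1 site.

1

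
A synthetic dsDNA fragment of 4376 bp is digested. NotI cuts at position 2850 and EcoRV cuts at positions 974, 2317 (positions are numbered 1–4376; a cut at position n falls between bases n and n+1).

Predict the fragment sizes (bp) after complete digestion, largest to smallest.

Combined cut positions (sorted): 974, 2317, 2850.
Linear molecule, 3 cuts → 4 fragments:
  974 − 0 = 974 bp
  2317 − 974 = 1343 bp
  2850 − 2317 = 533 bp
  4376 − 2850 = 1526 bp
Sorted largest to smallest: 1526, 1343, 974, 533 bp.

1526, 1343, 974, 533 bp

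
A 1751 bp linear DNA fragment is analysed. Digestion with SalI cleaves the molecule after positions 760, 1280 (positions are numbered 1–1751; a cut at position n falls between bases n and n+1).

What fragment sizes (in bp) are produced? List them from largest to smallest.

760, 520, 471 bp

Linear molecule, 2 cuts → 3 fragments:
  760 − 0 = 760 bp
  1280 − 760 = 520 bp
  1751 − 1280 = 471 bp
Sorted largest to smallest: 760, 520, 471 bp.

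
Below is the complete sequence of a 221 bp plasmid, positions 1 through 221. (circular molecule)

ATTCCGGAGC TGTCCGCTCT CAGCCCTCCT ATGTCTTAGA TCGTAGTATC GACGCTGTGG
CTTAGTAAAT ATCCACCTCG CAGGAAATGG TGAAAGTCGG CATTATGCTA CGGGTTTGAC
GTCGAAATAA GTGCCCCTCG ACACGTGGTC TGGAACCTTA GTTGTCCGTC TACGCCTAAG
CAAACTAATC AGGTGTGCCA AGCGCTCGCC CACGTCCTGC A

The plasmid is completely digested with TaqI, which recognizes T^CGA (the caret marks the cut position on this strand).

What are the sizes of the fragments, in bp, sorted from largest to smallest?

TaqI sites (TCGA) start at positions 49, 122, 138.
TaqI cuts after the first base of each site, so after positions 49, 122, 138.
Circular molecule, 3 cuts → 3 fragments:
  50–122 → 73 bp
  123–138 → 16 bp
  139–221 then 1–49 → 83 + 49 = 132 bp
Sorted largest to smallest: 132, 73, 16 bp.

132, 73, 16 bp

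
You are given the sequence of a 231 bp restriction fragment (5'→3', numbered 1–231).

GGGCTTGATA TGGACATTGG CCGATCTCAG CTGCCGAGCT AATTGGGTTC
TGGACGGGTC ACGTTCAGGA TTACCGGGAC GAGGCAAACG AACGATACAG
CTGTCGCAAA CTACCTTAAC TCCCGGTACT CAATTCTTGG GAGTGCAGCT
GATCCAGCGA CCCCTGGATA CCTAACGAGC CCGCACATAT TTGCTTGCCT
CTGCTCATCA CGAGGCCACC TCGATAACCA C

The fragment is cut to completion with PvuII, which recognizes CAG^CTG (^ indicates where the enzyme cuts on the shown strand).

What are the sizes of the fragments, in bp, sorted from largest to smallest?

PvuII sites (CAGCTG) start at positions 28, 98, 146.
PvuII cuts after base 3 of each site, so after positions 30, 100, 148.
Linear molecule, 3 cuts → 4 fragments:
  1–30 → 30 bp
  31–100 → 70 bp
  101–148 → 48 bp
  149–231 → 83 bp
Sorted largest to smallest: 83, 70, 48, 30 bp.

83, 70, 48, 30 bp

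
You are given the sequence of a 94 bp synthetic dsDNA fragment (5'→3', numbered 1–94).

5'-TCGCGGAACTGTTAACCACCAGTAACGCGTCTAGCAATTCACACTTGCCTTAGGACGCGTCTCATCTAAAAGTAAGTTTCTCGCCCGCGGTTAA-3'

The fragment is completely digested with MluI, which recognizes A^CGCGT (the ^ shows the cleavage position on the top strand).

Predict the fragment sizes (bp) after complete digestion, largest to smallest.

MluI sites (ACGCGT) start at positions 25, 55.
MluI cuts after the first base of each site, so after positions 25, 55.
Linear molecule, 2 cuts → 3 fragments:
  1–25 → 25 bp
  26–55 → 30 bp
  56–94 → 39 bp
Sorted largest to smallest: 39, 30, 25 bp.

39, 30, 25 bp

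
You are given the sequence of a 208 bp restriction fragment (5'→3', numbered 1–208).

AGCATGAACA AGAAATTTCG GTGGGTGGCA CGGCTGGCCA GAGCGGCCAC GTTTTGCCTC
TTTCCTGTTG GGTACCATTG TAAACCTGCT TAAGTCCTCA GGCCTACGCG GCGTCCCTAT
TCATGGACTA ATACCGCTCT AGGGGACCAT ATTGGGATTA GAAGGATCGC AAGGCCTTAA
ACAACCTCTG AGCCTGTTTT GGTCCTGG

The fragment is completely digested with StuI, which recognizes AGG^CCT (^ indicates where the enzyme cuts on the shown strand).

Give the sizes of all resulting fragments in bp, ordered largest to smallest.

102, 72, 34 bp

StuI sites (AGGCCT) start at positions 100, 172.
StuI cuts after base 3 of each site, so after positions 102, 174.
Linear molecule, 2 cuts → 3 fragments:
  1–102 → 102 bp
  103–174 → 72 bp
  175–208 → 34 bp
Sorted largest to smallest: 102, 72, 34 bp.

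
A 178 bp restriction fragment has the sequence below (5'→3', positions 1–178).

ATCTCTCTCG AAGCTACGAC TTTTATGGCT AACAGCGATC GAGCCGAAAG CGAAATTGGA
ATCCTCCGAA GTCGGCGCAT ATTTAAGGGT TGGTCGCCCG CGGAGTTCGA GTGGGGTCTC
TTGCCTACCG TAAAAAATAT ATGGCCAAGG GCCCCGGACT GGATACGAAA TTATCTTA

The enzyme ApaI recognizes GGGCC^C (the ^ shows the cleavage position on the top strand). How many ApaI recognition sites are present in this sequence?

1

GGGCCC occurs starting at position 149.
ApaI cuts at 1 site.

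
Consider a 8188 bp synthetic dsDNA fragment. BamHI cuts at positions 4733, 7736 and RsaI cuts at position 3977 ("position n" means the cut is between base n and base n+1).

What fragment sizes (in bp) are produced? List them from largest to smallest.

Combined cut positions (sorted): 3977, 4733, 7736.
Linear molecule, 3 cuts → 4 fragments:
  3977 − 0 = 3977 bp
  4733 − 3977 = 756 bp
  7736 − 4733 = 3003 bp
  8188 − 7736 = 452 bp
Sorted largest to smallest: 3977, 3003, 756, 452 bp.

3977, 3003, 756, 452 bp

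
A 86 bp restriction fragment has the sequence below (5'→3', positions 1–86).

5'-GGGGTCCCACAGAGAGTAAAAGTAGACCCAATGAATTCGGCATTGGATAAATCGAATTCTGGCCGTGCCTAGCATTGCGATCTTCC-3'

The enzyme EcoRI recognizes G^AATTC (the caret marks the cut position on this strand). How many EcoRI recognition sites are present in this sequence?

GAATTC occurs starting at positions 33, 54.
EcoRI cuts at 2 sites.

2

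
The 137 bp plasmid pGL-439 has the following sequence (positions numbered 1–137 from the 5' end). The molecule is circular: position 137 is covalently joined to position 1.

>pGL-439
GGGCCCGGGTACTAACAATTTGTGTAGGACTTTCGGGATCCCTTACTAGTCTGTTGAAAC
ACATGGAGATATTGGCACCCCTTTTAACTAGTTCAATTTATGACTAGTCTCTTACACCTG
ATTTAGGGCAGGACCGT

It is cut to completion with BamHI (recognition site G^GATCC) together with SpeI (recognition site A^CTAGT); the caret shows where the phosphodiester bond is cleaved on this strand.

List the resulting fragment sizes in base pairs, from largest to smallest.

The BamHI site (GGATCC) starts at position 36.
BamHI cuts after the first base of each site, so after position 36.
SpeI sites (ACTAGT) start at positions 45, 87, 103.
SpeI cuts after the first base of each site, so after positions 45, 87, 103.
Combined cut positions: 36, 45, 87, 103.
Circular molecule, 4 cuts → 4 fragments:
  37–45 → 9 bp
  46–87 → 42 bp
  88–103 → 16 bp
  104–137 then 1–36 → 34 + 36 = 70 bp
Sorted largest to smallest: 70, 42, 16, 9 bp.

70, 42, 16, 9 bp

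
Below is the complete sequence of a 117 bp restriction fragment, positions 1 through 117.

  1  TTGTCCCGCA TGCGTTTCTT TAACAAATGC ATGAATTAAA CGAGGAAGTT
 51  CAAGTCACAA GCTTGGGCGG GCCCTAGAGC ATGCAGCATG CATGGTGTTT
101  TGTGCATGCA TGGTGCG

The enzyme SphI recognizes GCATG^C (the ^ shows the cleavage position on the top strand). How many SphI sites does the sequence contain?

4

GCATGC occurs starting at positions 8, 79, 86, 104.
SphI cuts at 4 sites.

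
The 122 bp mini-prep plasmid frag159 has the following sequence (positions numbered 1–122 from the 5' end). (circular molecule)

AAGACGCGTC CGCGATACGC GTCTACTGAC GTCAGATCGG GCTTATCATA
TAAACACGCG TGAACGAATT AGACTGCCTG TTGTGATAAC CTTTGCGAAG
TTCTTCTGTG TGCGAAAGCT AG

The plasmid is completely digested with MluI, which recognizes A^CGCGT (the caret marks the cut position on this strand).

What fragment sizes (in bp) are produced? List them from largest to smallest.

MluI sites (ACGCGT) start at positions 4, 17, 56.
MluI cuts after the first base of each site, so after positions 4, 17, 56.
Circular molecule, 3 cuts → 3 fragments:
  5–17 → 13 bp
  18–56 → 39 bp
  57–122 then 1–4 → 66 + 4 = 70 bp
Sorted largest to smallest: 70, 39, 13 bp.

70, 39, 13 bp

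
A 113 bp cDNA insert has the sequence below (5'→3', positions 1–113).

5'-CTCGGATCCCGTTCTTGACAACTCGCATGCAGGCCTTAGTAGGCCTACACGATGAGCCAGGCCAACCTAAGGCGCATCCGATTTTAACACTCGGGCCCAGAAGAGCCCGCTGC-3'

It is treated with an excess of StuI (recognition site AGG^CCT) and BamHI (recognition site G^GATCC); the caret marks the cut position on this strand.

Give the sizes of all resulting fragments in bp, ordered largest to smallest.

StuI sites (AGGCCT) start at positions 31, 41.
StuI cuts after base 3 of each site, so after positions 33, 43.
The BamHI site (GGATCC) starts at position 4.
BamHI cuts after the first base of each site, so after position 4.
Combined cut positions: 4, 33, 43.
Linear molecule, 3 cuts → 4 fragments:
  1–4 → 4 bp
  5–33 → 29 bp
  34–43 → 10 bp
  44–113 → 70 bp
Sorted largest to smallest: 70, 29, 10, 4 bp.

70, 29, 10, 4 bp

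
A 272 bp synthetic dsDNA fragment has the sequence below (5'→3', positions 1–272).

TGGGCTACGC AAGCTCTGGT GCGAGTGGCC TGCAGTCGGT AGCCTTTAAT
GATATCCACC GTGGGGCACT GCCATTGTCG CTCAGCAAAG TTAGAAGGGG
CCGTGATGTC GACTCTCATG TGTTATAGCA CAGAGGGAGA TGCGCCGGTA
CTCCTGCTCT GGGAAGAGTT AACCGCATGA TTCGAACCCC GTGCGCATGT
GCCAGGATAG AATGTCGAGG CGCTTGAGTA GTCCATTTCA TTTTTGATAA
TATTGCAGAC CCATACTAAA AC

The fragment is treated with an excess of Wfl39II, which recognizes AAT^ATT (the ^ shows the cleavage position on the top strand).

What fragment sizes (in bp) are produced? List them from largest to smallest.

251, 21 bp

The Wfl39II site (AATATT) starts at position 249.
Wfl39II cuts after base 3 of each site, so after position 251.
Linear molecule, 1 cut → 2 fragments:
  1–251 → 251 bp
  252–272 → 21 bp
Sorted largest to smallest: 251, 21 bp.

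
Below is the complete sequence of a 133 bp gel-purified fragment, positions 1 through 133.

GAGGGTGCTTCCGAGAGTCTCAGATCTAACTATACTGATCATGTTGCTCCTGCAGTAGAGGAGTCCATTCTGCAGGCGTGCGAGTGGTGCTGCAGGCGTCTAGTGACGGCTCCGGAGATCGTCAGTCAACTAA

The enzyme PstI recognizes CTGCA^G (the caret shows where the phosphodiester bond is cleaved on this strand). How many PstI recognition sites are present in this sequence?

3

CTGCAG occurs starting at positions 50, 70, 90.
PstI cuts at 3 sites.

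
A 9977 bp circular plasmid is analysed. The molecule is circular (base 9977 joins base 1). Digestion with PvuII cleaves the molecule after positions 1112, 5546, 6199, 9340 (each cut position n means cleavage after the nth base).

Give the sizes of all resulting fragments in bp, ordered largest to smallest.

Circular molecule, 4 cuts → 4 fragments:
  5546 − 1112 = 4434 bp
  6199 − 5546 = 653 bp
  9340 − 6199 = 3141 bp
  wrap: 9977 − 9340 + 1112 = 1749 bp
Sorted largest to smallest: 4434, 3141, 1749, 653 bp.

4434, 3141, 1749, 653 bp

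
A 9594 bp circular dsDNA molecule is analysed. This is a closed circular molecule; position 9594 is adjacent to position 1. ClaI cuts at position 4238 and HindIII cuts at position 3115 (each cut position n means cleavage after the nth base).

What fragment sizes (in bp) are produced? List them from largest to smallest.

Combined cut positions (sorted): 3115, 4238.
Circular molecule, 2 cuts → 2 fragments:
  4238 − 3115 = 1123 bp
  wrap: 9594 − 4238 + 3115 = 8471 bp
Sorted largest to smallest: 8471, 1123 bp.

8471, 1123 bp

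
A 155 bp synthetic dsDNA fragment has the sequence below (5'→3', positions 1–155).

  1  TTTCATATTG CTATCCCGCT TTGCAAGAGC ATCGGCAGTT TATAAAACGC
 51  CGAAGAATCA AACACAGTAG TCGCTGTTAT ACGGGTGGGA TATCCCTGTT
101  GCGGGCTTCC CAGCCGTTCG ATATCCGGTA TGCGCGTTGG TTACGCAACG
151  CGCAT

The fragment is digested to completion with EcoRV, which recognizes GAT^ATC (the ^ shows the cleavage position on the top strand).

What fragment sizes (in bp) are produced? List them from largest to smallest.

EcoRV sites (GATATC) start at positions 89, 120.
EcoRV cuts after base 3 of each site, so after positions 91, 122.
Linear molecule, 2 cuts → 3 fragments:
  1–91 → 91 bp
  92–122 → 31 bp
  123–155 → 33 bp
Sorted largest to smallest: 91, 33, 31 bp.

91, 33, 31 bp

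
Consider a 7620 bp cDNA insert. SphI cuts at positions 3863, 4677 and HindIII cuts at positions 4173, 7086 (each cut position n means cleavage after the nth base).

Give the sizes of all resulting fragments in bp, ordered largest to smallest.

3863, 2409, 534, 504, 310 bp

Combined cut positions (sorted): 3863, 4173, 4677, 7086.
Linear molecule, 4 cuts → 5 fragments:
  3863 − 0 = 3863 bp
  4173 − 3863 = 310 bp
  4677 − 4173 = 504 bp
  7086 − 4677 = 2409 bp
  7620 − 7086 = 534 bp
Sorted largest to smallest: 3863, 2409, 534, 504, 310 bp.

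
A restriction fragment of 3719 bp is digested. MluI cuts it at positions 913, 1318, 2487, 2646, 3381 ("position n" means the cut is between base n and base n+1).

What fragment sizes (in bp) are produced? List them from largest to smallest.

1169, 913, 735, 405, 338, 159 bp

Linear molecule, 5 cuts → 6 fragments:
  913 − 0 = 913 bp
  1318 − 913 = 405 bp
  2487 − 1318 = 1169 bp
  2646 − 2487 = 159 bp
  3381 − 2646 = 735 bp
  3719 − 3381 = 338 bp
Sorted largest to smallest: 1169, 913, 735, 405, 338, 159 bp.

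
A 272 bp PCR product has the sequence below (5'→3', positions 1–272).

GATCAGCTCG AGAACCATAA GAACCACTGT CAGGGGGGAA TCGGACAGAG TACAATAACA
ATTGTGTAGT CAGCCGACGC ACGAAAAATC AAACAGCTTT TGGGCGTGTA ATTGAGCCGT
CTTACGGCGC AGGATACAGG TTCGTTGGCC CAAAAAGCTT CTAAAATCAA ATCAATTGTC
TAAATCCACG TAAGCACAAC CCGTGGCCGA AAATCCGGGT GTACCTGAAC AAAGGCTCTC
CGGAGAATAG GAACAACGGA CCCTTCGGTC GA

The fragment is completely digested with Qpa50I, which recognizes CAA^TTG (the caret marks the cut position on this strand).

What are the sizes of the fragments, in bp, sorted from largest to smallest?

Qpa50I sites (CAATTG) start at positions 59, 173.
Qpa50I cuts after base 3 of each site, so after positions 61, 175.
Linear molecule, 2 cuts → 3 fragments:
  1–61 → 61 bp
  62–175 → 114 bp
  176–272 → 97 bp
Sorted largest to smallest: 114, 97, 61 bp.

114, 97, 61 bp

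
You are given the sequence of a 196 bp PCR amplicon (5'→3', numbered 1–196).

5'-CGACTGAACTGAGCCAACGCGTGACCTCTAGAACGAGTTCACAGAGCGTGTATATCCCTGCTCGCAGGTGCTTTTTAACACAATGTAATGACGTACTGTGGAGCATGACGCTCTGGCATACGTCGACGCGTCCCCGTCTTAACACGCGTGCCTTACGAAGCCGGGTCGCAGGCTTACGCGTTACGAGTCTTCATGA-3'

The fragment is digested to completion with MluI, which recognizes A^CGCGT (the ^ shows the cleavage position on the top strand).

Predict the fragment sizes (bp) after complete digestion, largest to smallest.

109, 32, 20, 18, 17 bp

MluI sites (ACGCGT) start at positions 17, 126, 144, 176.
MluI cuts after the first base of each site, so after positions 17, 126, 144, 176.
Linear molecule, 4 cuts → 5 fragments:
  1–17 → 17 bp
  18–126 → 109 bp
  127–144 → 18 bp
  145–176 → 32 bp
  177–196 → 20 bp
Sorted largest to smallest: 109, 32, 20, 18, 17 bp.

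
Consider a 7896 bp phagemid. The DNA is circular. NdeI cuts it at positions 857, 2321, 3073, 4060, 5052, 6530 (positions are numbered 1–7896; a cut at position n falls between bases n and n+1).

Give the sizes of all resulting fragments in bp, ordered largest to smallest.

Circular molecule, 6 cuts → 6 fragments:
  2321 − 857 = 1464 bp
  3073 − 2321 = 752 bp
  4060 − 3073 = 987 bp
  5052 − 4060 = 992 bp
  6530 − 5052 = 1478 bp
  wrap: 7896 − 6530 + 857 = 2223 bp
Sorted largest to smallest: 2223, 1478, 1464, 992, 987, 752 bp.

2223, 1478, 1464, 992, 987, 752 bp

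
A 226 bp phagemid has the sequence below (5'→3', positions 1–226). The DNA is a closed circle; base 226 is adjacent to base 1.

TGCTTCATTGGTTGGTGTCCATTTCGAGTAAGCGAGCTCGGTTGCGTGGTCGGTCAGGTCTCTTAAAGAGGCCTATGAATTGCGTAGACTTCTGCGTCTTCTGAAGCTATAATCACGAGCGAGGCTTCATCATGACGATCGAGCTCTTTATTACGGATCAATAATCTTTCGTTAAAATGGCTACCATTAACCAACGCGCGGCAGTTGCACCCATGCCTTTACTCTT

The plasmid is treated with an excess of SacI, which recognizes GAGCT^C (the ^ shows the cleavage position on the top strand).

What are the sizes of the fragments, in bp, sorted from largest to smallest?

SacI sites (GAGCTC) start at positions 34, 141.
SacI cuts after base 5 of each site (before the last base), so after positions 38, 145.
Circular molecule, 2 cuts → 2 fragments:
  39–145 → 107 bp
  146–226 then 1–38 → 81 + 38 = 119 bp
Sorted largest to smallest: 119, 107 bp.

119, 107 bp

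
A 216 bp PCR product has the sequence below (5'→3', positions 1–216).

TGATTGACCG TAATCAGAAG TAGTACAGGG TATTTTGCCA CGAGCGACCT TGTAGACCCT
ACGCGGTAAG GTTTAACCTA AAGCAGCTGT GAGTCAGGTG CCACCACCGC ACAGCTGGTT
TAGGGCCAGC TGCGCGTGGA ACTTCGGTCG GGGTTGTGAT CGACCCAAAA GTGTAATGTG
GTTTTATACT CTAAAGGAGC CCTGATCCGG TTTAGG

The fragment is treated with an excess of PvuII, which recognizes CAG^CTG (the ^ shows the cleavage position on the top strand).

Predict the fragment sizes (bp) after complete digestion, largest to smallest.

87, 86, 28, 15 bp

PvuII sites (CAGCTG) start at positions 84, 112, 127.
PvuII cuts after base 3 of each site, so after positions 86, 114, 129.
Linear molecule, 3 cuts → 4 fragments:
  1–86 → 86 bp
  87–114 → 28 bp
  115–129 → 15 bp
  130–216 → 87 bp
Sorted largest to smallest: 87, 86, 28, 15 bp.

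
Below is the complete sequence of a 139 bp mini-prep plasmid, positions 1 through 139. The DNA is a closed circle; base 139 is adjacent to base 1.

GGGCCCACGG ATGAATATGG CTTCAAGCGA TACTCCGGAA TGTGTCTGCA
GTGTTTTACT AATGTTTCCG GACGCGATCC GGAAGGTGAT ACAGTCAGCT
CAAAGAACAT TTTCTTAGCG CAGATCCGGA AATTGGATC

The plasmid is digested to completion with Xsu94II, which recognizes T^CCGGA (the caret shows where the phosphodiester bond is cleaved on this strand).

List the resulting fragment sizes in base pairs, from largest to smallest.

Xsu94II sites (TCCGGA) start at positions 34, 67, 78, 125.
Xsu94II cuts after the first base of each site, so after positions 34, 67, 78, 125.
Circular molecule, 4 cuts → 4 fragments:
  35–67 → 33 bp
  68–78 → 11 bp
  79–125 → 47 bp
  126–139 then 1–34 → 14 + 34 = 48 bp
Sorted largest to smallest: 48, 47, 33, 11 bp.

48, 47, 33, 11 bp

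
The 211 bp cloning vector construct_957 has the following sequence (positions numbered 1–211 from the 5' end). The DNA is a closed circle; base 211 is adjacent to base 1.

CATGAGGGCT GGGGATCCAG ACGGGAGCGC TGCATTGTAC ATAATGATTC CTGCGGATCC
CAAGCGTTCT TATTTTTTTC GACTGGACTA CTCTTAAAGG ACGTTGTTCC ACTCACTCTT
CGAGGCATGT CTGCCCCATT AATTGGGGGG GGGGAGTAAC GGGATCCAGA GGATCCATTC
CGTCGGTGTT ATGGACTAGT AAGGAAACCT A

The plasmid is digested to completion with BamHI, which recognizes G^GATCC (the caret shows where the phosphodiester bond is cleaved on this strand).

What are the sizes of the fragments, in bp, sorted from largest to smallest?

107, 53, 42, 9 bp

BamHI sites (GGATCC) start at positions 13, 55, 162, 171.
BamHI cuts after the first base of each site, so after positions 13, 55, 162, 171.
Circular molecule, 4 cuts → 4 fragments:
  14–55 → 42 bp
  56–162 → 107 bp
  163–171 → 9 bp
  172–211 then 1–13 → 40 + 13 = 53 bp
Sorted largest to smallest: 107, 53, 42, 9 bp.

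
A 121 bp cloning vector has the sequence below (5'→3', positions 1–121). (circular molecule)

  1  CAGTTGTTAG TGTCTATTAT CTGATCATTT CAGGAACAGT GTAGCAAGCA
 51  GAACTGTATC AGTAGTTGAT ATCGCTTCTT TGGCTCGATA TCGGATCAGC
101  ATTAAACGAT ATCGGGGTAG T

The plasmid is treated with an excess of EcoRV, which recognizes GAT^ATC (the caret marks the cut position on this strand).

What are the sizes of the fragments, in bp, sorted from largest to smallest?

81, 21, 19 bp

EcoRV sites (GATATC) start at positions 68, 87, 108.
EcoRV cuts after base 3 of each site, so after positions 70, 89, 110.
Circular molecule, 3 cuts → 3 fragments:
  71–89 → 19 bp
  90–110 → 21 bp
  111–121 then 1–70 → 11 + 70 = 81 bp
Sorted largest to smallest: 81, 21, 19 bp.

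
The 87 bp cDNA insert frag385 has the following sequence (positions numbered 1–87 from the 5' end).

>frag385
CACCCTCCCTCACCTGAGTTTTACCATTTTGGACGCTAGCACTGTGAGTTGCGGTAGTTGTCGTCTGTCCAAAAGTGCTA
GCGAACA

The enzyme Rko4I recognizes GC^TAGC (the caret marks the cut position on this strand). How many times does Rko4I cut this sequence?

2

GCTAGC occurs starting at positions 35, 77.
Rko4I cuts at 2 sites.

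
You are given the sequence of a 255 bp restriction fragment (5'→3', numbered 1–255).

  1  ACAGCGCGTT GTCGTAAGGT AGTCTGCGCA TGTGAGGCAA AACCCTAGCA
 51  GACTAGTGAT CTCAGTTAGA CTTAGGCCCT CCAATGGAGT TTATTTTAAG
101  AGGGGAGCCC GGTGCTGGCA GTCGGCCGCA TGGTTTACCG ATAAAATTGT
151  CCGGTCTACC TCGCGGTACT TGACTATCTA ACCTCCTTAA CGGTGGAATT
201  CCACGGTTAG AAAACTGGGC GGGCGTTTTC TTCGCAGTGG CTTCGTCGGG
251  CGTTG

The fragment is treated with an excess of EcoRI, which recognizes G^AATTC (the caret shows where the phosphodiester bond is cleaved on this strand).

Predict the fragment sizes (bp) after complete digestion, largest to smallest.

The EcoRI site (GAATTC) starts at position 196.
EcoRI cuts after the first base of each site, so after position 196.
Linear molecule, 1 cut → 2 fragments:
  1–196 → 196 bp
  197–255 → 59 bp
Sorted largest to smallest: 196, 59 bp.

196, 59 bp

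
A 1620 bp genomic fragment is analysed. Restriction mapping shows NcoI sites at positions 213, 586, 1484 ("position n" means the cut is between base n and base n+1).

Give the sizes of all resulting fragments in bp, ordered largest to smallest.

898, 373, 213, 136 bp

Linear molecule, 3 cuts → 4 fragments:
  213 − 0 = 213 bp
  586 − 213 = 373 bp
  1484 − 586 = 898 bp
  1620 − 1484 = 136 bp
Sorted largest to smallest: 898, 373, 213, 136 bp.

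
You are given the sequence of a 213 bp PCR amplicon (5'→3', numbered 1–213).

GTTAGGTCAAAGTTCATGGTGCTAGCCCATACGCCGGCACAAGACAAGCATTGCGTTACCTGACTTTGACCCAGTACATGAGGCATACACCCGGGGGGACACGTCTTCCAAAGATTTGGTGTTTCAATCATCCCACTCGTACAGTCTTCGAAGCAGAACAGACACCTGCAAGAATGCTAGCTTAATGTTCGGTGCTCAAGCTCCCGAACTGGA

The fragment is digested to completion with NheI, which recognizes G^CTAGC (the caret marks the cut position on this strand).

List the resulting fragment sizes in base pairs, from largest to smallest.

155, 37, 21 bp

NheI sites (GCTAGC) start at positions 21, 176.
NheI cuts after the first base of each site, so after positions 21, 176.
Linear molecule, 2 cuts → 3 fragments:
  1–21 → 21 bp
  22–176 → 155 bp
  177–213 → 37 bp
Sorted largest to smallest: 155, 37, 21 bp.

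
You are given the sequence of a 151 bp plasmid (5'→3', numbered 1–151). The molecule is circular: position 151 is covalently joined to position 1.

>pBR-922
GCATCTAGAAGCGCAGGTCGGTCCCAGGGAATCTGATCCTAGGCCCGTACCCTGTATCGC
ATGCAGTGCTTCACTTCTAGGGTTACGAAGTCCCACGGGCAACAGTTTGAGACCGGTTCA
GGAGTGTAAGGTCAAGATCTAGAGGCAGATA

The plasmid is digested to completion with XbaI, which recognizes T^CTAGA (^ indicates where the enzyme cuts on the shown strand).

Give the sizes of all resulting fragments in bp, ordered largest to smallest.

134, 17 bp

XbaI sites (TCTAGA) start at positions 4, 138.
XbaI cuts after the first base of each site, so after positions 4, 138.
Circular molecule, 2 cuts → 2 fragments:
  5–138 → 134 bp
  139–151 then 1–4 → 13 + 4 = 17 bp
Sorted largest to smallest: 134, 17 bp.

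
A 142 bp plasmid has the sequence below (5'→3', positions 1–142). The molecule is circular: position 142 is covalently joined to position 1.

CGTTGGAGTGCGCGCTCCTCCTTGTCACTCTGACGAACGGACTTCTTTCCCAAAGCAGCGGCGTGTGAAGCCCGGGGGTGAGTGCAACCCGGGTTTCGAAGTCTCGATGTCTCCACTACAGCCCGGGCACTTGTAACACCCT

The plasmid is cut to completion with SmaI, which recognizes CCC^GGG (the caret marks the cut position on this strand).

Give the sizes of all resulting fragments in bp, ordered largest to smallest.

SmaI sites (CCCGGG) start at positions 71, 88, 122.
SmaI cuts after base 3 of each site, so after positions 73, 90, 124.
Circular molecule, 3 cuts → 3 fragments:
  74–90 → 17 bp
  91–124 → 34 bp
  125–142 then 1–73 → 18 + 73 = 91 bp
Sorted largest to smallest: 91, 34, 17 bp.

91, 34, 17 bp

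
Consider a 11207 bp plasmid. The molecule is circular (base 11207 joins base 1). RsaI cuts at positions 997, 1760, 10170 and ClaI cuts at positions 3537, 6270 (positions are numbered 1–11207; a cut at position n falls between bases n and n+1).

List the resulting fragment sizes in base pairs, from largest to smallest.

Combined cut positions (sorted): 997, 1760, 3537, 6270, 10170.
Circular molecule, 5 cuts → 5 fragments:
  1760 − 997 = 763 bp
  3537 − 1760 = 1777 bp
  6270 − 3537 = 2733 bp
  10170 − 6270 = 3900 bp
  wrap: 11207 − 10170 + 997 = 2034 bp
Sorted largest to smallest: 3900, 2733, 2034, 1777, 763 bp.

3900, 2733, 2034, 1777, 763 bp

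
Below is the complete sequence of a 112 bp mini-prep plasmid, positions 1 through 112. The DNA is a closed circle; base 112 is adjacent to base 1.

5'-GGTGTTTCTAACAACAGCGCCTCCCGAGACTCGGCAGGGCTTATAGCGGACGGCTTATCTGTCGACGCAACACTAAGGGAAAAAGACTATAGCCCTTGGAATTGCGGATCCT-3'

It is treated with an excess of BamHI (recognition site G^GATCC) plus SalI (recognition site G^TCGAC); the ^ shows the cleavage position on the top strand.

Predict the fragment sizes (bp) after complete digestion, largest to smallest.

The BamHI site (GGATCC) starts at position 106.
BamHI cuts after the first base of each site, so after position 106.
The SalI site (GTCGAC) starts at position 61.
SalI cuts after the first base of each site, so after position 61.
Combined cut positions: 61, 106.
Circular molecule, 2 cuts → 2 fragments:
  62–106 → 45 bp
  107–112 then 1–61 → 6 + 61 = 67 bp
Sorted largest to smallest: 67, 45 bp.

67, 45 bp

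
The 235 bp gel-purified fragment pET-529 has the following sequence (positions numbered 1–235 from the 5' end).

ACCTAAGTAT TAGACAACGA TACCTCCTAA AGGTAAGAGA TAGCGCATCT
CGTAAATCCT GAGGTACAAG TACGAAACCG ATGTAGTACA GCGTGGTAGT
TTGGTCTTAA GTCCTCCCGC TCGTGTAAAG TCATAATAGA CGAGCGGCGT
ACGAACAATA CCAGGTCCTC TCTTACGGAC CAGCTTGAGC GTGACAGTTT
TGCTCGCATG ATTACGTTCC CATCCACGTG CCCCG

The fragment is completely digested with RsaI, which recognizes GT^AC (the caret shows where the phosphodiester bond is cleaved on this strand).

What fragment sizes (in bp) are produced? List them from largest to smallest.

RsaI sites (GTAC) start at positions 64, 70, 86, 149.
RsaI cuts after base 2 of each site, so after positions 65, 71, 87, 150.
Linear molecule, 4 cuts → 5 fragments:
  1–65 → 65 bp
  66–71 → 6 bp
  72–87 → 16 bp
  88–150 → 63 bp
  151–235 → 85 bp
Sorted largest to smallest: 85, 65, 63, 16, 6 bp.

85, 65, 63, 16, 6 bp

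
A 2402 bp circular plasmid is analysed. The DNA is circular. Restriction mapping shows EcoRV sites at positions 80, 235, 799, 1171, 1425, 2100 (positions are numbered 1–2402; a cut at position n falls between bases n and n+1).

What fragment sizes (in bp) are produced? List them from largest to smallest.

675, 564, 382, 372, 254, 155 bp

Circular molecule, 6 cuts → 6 fragments:
  235 − 80 = 155 bp
  799 − 235 = 564 bp
  1171 − 799 = 372 bp
  1425 − 1171 = 254 bp
  2100 − 1425 = 675 bp
  wrap: 2402 − 2100 + 80 = 382 bp
Sorted largest to smallest: 675, 564, 382, 372, 254, 155 bp.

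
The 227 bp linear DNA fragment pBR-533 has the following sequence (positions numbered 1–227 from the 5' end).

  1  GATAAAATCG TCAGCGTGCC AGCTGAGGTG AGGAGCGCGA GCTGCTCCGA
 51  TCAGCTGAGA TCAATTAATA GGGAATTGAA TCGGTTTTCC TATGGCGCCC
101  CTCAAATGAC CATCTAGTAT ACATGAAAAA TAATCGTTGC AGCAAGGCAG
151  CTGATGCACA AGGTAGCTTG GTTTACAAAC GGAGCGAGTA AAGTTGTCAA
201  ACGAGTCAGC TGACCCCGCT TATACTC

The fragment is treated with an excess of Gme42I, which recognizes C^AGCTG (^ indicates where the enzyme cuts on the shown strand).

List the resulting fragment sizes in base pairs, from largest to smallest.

96, 59, 32, 20, 20 bp

Gme42I sites (CAGCTG) start at positions 20, 52, 148, 207.
Gme42I cuts after the first base of each site, so after positions 20, 52, 148, 207.
Linear molecule, 4 cuts → 5 fragments:
  1–20 → 20 bp
  21–52 → 32 bp
  53–148 → 96 bp
  149–207 → 59 bp
  208–227 → 20 bp
Sorted largest to smallest: 96, 59, 32, 20, 20 bp.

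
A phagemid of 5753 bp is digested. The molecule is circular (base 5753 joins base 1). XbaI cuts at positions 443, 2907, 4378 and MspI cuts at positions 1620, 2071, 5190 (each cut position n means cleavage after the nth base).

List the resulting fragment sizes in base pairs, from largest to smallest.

Combined cut positions (sorted): 443, 1620, 2071, 2907, 4378, 5190.
Circular molecule, 6 cuts → 6 fragments:
  1620 − 443 = 1177 bp
  2071 − 1620 = 451 bp
  2907 − 2071 = 836 bp
  4378 − 2907 = 1471 bp
  5190 − 4378 = 812 bp
  wrap: 5753 − 5190 + 443 = 1006 bp
Sorted largest to smallest: 1471, 1177, 1006, 836, 812, 451 bp.

1471, 1177, 1006, 836, 812, 451 bp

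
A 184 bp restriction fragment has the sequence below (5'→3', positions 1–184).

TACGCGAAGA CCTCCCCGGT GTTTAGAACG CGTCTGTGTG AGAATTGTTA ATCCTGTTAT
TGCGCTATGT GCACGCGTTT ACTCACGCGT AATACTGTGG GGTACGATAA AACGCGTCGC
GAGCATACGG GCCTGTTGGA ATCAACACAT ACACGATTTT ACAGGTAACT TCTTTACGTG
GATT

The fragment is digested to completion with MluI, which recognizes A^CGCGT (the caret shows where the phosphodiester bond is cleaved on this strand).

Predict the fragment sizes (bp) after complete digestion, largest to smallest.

MluI sites (ACGCGT) start at positions 28, 73, 85, 112.
MluI cuts after the first base of each site, so after positions 28, 73, 85, 112.
Linear molecule, 4 cuts → 5 fragments:
  1–28 → 28 bp
  29–73 → 45 bp
  74–85 → 12 bp
  86–112 → 27 bp
  113–184 → 72 bp
Sorted largest to smallest: 72, 45, 28, 27, 12 bp.

72, 45, 28, 27, 12 bp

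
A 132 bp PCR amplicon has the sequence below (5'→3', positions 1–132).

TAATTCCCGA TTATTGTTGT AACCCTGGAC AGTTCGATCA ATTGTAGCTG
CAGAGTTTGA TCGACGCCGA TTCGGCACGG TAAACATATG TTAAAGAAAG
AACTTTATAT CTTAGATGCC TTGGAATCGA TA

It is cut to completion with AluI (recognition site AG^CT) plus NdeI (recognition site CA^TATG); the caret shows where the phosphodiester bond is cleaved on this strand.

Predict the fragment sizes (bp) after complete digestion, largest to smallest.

47, 46, 39 bp

The AluI site (AGCT) starts at position 46.
AluI cuts after base 2 of each site, so after position 47.
The NdeI site (CATATG) starts at position 85.
NdeI cuts after base 2 of each site, so after position 86.
Combined cut positions: 47, 86.
Linear molecule, 2 cuts → 3 fragments:
  1–47 → 47 bp
  48–86 → 39 bp
  87–132 → 46 bp
Sorted largest to smallest: 47, 46, 39 bp.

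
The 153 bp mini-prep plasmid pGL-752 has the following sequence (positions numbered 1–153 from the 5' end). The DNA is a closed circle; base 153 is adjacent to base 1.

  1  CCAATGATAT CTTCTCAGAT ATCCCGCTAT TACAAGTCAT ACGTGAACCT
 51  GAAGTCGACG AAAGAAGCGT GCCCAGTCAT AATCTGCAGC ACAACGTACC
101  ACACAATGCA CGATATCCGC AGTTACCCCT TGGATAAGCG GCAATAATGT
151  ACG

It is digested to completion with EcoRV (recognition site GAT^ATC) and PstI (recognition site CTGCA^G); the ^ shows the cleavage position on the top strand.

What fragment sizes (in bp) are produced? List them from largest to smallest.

EcoRV sites (GATATC) start at positions 6, 18, 112.
EcoRV cuts after base 3 of each site, so after positions 8, 20, 114.
The PstI site (CTGCAG) starts at position 84.
PstI cuts after base 5 of each site (before the last base), so after position 88.
Combined cut positions: 8, 20, 88, 114.
Circular molecule, 4 cuts → 4 fragments:
  9–20 → 12 bp
  21–88 → 68 bp
  89–114 → 26 bp
  115–153 then 1–8 → 39 + 8 = 47 bp
Sorted largest to smallest: 68, 47, 26, 12 bp.

68, 47, 26, 12 bp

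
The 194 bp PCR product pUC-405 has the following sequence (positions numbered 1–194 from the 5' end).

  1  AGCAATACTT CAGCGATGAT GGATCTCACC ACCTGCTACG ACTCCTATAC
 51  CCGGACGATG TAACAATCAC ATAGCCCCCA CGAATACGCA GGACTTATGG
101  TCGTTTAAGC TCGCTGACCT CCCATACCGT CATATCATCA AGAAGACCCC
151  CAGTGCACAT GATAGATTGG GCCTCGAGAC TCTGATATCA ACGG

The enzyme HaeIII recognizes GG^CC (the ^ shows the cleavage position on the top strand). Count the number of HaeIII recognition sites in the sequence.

1

GGCC occurs starting at position 170.
HaeIII cuts at 1 site.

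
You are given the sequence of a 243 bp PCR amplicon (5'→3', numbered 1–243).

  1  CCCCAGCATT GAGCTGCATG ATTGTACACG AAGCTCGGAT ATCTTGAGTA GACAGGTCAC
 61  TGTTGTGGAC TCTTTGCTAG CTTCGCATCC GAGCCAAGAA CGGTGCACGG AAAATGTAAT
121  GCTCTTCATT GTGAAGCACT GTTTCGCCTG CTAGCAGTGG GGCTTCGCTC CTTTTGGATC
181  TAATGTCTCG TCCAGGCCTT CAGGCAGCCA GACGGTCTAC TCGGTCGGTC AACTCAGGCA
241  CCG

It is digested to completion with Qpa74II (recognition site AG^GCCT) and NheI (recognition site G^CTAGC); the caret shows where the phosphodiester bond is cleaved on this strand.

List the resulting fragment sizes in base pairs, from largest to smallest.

76, 74, 48, 45 bp

The Qpa74II site (AGGCCT) starts at position 194.
Qpa74II cuts after base 2 of each site, so after position 195.
NheI sites (GCTAGC) start at positions 76, 150.
NheI cuts after the first base of each site, so after positions 76, 150.
Combined cut positions: 76, 150, 195.
Linear molecule, 3 cuts → 4 fragments:
  1–76 → 76 bp
  77–150 → 74 bp
  151–195 → 45 bp
  196–243 → 48 bp
Sorted largest to smallest: 76, 74, 48, 45 bp.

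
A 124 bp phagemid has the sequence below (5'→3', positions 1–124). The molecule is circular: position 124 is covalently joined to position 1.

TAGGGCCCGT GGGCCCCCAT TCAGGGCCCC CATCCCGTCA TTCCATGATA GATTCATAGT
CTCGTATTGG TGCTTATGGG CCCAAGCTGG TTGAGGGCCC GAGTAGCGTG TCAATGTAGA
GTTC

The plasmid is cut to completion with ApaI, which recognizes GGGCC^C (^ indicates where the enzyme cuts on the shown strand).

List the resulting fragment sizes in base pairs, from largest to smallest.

ApaI sites (GGGCCC) start at positions 3, 11, 24, 78, 95.
ApaI cuts after base 5 of each site (before the last base), so after positions 7, 15, 28, 82, 99.
Circular molecule, 5 cuts → 5 fragments:
  8–15 → 8 bp
  16–28 → 13 bp
  29–82 → 54 bp
  83–99 → 17 bp
  100–124 then 1–7 → 25 + 7 = 32 bp
Sorted largest to smallest: 54, 32, 17, 13, 8 bp.

54, 32, 17, 13, 8 bp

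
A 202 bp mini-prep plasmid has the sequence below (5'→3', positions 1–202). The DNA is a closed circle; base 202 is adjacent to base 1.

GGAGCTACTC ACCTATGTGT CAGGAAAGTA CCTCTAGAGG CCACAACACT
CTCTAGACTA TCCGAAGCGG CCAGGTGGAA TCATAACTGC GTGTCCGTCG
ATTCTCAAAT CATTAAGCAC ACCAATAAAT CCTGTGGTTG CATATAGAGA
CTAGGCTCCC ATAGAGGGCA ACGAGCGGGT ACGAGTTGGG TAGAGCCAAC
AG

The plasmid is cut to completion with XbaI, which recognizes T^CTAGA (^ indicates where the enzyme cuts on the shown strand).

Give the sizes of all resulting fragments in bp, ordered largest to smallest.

XbaI sites (TCTAGA) start at positions 33, 52.
XbaI cuts after the first base of each site, so after positions 33, 52.
Circular molecule, 2 cuts → 2 fragments:
  34–52 → 19 bp
  53–202 then 1–33 → 150 + 33 = 183 bp
Sorted largest to smallest: 183, 19 bp.

183, 19 bp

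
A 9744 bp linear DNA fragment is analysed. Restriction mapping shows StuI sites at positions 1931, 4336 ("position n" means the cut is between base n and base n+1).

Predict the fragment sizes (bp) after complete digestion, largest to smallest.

5408, 2405, 1931 bp

Linear molecule, 2 cuts → 3 fragments:
  1931 − 0 = 1931 bp
  4336 − 1931 = 2405 bp
  9744 − 4336 = 5408 bp
Sorted largest to smallest: 5408, 2405, 1931 bp.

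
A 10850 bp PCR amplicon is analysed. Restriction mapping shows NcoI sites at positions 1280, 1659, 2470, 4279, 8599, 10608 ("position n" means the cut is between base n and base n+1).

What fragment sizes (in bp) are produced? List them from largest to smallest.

4320, 2009, 1809, 1280, 811, 379, 242 bp

Linear molecule, 6 cuts → 7 fragments:
  1280 − 0 = 1280 bp
  1659 − 1280 = 379 bp
  2470 − 1659 = 811 bp
  4279 − 2470 = 1809 bp
  8599 − 4279 = 4320 bp
  10608 − 8599 = 2009 bp
  10850 − 10608 = 242 bp
Sorted largest to smallest: 4320, 2009, 1809, 1280, 811, 379, 242 bp.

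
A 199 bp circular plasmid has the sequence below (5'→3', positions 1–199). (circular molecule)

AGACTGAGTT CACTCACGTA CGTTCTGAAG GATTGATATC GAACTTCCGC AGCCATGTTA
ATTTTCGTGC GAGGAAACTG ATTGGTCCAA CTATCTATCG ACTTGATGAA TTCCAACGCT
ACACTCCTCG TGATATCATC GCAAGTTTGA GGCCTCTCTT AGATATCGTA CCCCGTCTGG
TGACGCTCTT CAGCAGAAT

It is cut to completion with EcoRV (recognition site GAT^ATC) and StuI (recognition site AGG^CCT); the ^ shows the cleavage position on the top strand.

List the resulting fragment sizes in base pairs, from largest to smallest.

EcoRV sites (GATATC) start at positions 35, 132, 162.
EcoRV cuts after base 3 of each site, so after positions 37, 134, 164.
The StuI site (AGGCCT) starts at position 150.
StuI cuts after base 3 of each site, so after position 152.
Combined cut positions: 37, 134, 152, 164.
Circular molecule, 4 cuts → 4 fragments:
  38–134 → 97 bp
  135–152 → 18 bp
  153–164 → 12 bp
  165–199 then 1–37 → 35 + 37 = 72 bp
Sorted largest to smallest: 97, 72, 18, 12 bp.

97, 72, 18, 12 bp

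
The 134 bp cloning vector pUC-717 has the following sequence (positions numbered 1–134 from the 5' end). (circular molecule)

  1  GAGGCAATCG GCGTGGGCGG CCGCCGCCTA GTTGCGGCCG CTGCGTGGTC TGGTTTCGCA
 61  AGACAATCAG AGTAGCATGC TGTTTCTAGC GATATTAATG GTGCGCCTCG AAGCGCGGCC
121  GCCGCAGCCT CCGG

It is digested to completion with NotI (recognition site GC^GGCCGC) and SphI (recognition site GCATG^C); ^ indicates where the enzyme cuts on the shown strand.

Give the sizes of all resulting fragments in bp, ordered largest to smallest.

44, 37, 36, 17 bp

NotI sites (GCGGCCGC) start at positions 17, 34, 115.
NotI cuts after base 2 of each site, so after positions 18, 35, 116.
The SphI site (GCATGC) starts at position 75.
SphI cuts after base 5 of each site (before the last base), so after position 79.
Combined cut positions: 18, 35, 79, 116.
Circular molecule, 4 cuts → 4 fragments:
  19–35 → 17 bp
  36–79 → 44 bp
  80–116 → 37 bp
  117–134 then 1–18 → 18 + 18 = 36 bp
Sorted largest to smallest: 44, 37, 36, 17 bp.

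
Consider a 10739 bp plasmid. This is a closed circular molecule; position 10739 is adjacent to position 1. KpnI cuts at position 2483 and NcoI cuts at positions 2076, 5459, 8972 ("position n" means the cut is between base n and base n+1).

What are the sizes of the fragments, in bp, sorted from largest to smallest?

3843, 3513, 2976, 407 bp

Combined cut positions (sorted): 2076, 2483, 5459, 8972.
Circular molecule, 4 cuts → 4 fragments:
  2483 − 2076 = 407 bp
  5459 − 2483 = 2976 bp
  8972 − 5459 = 3513 bp
  wrap: 10739 − 8972 + 2076 = 3843 bp
Sorted largest to smallest: 3843, 3513, 2976, 407 bp.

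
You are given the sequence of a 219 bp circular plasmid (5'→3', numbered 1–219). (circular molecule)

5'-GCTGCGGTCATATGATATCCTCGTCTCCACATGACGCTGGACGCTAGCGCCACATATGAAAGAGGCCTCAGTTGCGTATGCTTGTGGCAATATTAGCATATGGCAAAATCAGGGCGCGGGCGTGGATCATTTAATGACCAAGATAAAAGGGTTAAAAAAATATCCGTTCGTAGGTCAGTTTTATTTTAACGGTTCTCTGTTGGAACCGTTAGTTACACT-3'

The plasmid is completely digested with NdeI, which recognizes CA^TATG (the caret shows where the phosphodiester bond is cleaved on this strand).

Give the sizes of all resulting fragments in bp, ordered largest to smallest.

131, 44, 44 bp

NdeI sites (CATATG) start at positions 9, 53, 97.
NdeI cuts after base 2 of each site, so after positions 10, 54, 98.
Circular molecule, 3 cuts → 3 fragments:
  11–54 → 44 bp
  55–98 → 44 bp
  99–219 then 1–10 → 121 + 10 = 131 bp
Sorted largest to smallest: 131, 44, 44 bp.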